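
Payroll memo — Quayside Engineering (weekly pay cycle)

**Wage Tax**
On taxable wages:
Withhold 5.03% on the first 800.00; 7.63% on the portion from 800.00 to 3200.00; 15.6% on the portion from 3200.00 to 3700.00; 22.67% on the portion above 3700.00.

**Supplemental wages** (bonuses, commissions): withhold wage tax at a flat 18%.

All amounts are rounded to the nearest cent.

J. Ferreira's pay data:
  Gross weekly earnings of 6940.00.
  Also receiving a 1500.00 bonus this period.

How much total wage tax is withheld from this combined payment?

1305.87

Wage Tax: taxable = 6940.00
  301.36 + 22.67% × (6940.00 − 3700.00) = 301.36 + 22.67% × 3240.00 = 1035.87
Supplemental (18% flat on bonus): 18% × 1500.00 = 270.00
Total wage tax: 1035.87 + 270.00 = 1305.87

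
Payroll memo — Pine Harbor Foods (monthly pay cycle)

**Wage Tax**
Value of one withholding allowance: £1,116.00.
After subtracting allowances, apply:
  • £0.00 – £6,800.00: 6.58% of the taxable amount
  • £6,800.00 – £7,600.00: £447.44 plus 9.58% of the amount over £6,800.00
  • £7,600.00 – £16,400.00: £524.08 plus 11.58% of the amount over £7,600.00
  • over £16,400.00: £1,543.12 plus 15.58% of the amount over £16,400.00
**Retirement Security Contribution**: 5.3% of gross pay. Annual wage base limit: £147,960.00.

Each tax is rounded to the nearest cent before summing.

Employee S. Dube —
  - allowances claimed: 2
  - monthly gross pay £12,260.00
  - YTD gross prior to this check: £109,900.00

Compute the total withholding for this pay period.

Wage Tax: taxable = £12,260.00 − 2×£1,116.00 = £10,028.00
  £524.08 + 11.58% × (£10,028.00 − £7,600.00) = £524.08 + 11.58% × £2,428.00 = £805.24
Retirement Security Contribution: 5.3% × £12,260.00 = £649.78
Total: £805.24 + £649.78 = £1,455.02

£1,455.02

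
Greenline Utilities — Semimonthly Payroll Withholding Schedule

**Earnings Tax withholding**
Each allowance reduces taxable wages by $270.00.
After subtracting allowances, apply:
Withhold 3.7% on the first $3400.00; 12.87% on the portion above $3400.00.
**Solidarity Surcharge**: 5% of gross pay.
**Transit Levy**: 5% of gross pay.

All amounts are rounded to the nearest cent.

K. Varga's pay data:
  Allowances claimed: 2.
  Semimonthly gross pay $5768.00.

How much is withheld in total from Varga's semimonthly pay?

Earnings Tax: taxable = $5768.00 − 2×$270.00 = $5228.00
  $125.80 + 12.87% × ($5228.00 − $3400.00) = $125.80 + 12.87% × $1828.00 = $361.06
Solidarity Surcharge: 5% × $5768.00 = $288.40
Transit Levy: 5% × $5768.00 = $288.40
Total: $361.06 + $288.40 + $288.40 = $937.86

$937.86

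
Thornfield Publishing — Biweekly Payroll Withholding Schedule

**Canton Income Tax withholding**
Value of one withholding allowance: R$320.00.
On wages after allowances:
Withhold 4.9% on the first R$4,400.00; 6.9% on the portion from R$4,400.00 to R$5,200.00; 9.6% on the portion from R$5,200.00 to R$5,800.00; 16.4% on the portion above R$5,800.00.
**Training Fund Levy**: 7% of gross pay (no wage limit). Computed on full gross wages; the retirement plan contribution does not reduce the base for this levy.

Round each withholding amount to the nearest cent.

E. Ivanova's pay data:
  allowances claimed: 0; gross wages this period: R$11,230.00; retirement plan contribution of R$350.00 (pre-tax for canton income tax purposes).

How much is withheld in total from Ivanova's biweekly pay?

Canton Income Tax: taxable = R$11,230.00 − R$350.00 = R$10,880.00
  R$328.40 + 16.4% × (R$10,880.00 − R$5,800.00) = R$328.40 + 16.4% × R$5,080.00 = R$1,161.52
Training Fund Levy: 7% × R$11,230.00 = R$786.10
Total: R$1,161.52 + R$786.10 = R$1,947.62

R$1,947.62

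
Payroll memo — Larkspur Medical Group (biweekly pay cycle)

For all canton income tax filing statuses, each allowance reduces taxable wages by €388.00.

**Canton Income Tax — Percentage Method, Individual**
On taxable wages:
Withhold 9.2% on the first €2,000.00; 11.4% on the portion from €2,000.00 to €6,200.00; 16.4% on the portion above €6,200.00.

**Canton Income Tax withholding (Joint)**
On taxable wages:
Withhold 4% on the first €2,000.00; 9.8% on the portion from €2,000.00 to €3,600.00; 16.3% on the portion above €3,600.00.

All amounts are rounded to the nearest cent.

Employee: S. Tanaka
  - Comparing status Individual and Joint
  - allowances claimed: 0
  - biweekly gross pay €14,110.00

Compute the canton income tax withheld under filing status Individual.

€1,960.04

Canton Income Tax (Individual): taxable = €14,110.00
  €662.80 + 16.4% × (€14,110.00 − €6,200.00) = €662.80 + 16.4% × €7,910.00 = €1,960.04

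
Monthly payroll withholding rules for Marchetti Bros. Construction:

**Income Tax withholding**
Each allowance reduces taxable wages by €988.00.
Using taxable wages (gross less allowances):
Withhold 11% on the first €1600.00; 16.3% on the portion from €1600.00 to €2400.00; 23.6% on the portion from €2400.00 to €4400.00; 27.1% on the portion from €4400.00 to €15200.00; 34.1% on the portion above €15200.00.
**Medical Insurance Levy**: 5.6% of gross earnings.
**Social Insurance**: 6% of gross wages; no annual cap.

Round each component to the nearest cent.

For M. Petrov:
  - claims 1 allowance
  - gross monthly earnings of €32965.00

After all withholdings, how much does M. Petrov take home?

Income Tax: taxable = €32965.00 − 1×€988.00 = €31977.00
  €3705.20 + 34.1% × (€31977.00 − €15200.00) = €3705.20 + 34.1% × €16777.00 = €9426.16
Medical Insurance Levy: 5.6% × €32965.00 = €1846.04
Social Insurance: 6% × €32965.00 = €1977.90
Total withheld: €9426.16 + €1846.04 + €1977.90 = €13250.10
Net pay: €32965.00 − €13250.10 = €19714.90

€19714.90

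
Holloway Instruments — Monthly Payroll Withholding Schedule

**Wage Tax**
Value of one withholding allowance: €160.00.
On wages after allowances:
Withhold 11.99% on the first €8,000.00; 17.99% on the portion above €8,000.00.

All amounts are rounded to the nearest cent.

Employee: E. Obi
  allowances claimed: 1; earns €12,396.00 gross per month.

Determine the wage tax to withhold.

Wage Tax: taxable = €12,396.00 − 1×€160.00 = €12,236.00
  €959.20 + 17.99% × (€12,236.00 − €8,000.00) = €959.20 + 17.99% × €4,236.00 = €1,721.26

€1,721.26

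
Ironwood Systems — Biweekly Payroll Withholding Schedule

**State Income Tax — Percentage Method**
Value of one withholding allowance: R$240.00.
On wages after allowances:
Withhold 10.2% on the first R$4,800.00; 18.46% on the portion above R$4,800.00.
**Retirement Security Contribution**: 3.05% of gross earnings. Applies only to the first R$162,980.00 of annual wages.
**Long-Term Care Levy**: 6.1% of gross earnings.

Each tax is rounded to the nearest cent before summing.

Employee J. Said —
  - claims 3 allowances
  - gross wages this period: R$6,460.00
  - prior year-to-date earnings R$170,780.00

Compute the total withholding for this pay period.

R$1,057.18

State Income Tax: taxable = R$6,460.00 − 3×R$240.00 = R$5,740.00
  R$489.60 + 18.46% × (R$5,740.00 − R$4,800.00) = R$489.60 + 18.46% × R$940.00 = R$663.12
Retirement Security Contribution: YTD R$170,780.00 ≥ cap R$162,980.00 → R$0.00
Long-Term Care Levy: 6.1% × R$6,460.00 = R$394.06
Total: R$663.12 + R$0.00 + R$394.06 = R$1,057.18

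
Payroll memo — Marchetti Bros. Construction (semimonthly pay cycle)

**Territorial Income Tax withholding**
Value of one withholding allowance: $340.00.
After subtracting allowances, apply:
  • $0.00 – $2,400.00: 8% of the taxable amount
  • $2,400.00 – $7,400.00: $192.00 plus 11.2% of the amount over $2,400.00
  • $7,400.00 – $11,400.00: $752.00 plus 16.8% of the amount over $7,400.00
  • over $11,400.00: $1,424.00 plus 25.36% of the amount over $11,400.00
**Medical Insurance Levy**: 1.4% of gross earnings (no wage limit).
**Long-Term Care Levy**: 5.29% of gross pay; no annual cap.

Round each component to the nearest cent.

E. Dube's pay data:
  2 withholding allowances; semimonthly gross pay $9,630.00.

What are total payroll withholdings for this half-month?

Territorial Income Tax: taxable = $9,630.00 − 2×$340.00 = $8,950.00
  $752.00 + 16.8% × ($8,950.00 − $7,400.00) = $752.00 + 16.8% × $1,550.00 = $1,012.40
Medical Insurance Levy: 1.4% × $9,630.00 = $134.82
Long-Term Care Levy: 5.29% × $9,630.00 = $509.43
Total: $1,012.40 + $134.82 + $509.43 = $1,656.65

$1,656.65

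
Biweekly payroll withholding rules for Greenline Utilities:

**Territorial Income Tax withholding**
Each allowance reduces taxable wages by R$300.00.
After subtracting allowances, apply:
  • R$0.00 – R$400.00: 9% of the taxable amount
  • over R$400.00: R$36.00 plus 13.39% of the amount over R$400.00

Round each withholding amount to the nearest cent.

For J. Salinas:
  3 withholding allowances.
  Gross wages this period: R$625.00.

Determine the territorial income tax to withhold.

Territorial Income Tax: taxable = R$625.00 − 3×R$300.00 = R$-275.00
  Taxable ≤ 0 → R$0.00

R$0.00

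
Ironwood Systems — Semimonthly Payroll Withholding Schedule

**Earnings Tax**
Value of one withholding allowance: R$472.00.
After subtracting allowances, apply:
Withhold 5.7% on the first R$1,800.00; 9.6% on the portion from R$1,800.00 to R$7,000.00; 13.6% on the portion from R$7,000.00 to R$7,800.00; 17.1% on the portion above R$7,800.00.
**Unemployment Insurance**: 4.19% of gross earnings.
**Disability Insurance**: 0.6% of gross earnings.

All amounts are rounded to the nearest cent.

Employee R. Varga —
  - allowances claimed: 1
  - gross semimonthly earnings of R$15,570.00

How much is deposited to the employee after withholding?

R$12,865.64

Earnings Tax: taxable = R$15,570.00 − 1×R$472.00 = R$15,098.00
  R$710.60 + 17.1% × (R$15,098.00 − R$7,800.00) = R$710.60 + 17.1% × R$7,298.00 = R$1,958.56
Unemployment Insurance: 4.19% × R$15,570.00 = R$652.38
Disability Insurance: 0.6% × R$15,570.00 = R$93.42
Total withheld: R$1,958.56 + R$652.38 + R$93.42 = R$2,704.36
Net pay: R$15,570.00 − R$2,704.36 = R$12,865.64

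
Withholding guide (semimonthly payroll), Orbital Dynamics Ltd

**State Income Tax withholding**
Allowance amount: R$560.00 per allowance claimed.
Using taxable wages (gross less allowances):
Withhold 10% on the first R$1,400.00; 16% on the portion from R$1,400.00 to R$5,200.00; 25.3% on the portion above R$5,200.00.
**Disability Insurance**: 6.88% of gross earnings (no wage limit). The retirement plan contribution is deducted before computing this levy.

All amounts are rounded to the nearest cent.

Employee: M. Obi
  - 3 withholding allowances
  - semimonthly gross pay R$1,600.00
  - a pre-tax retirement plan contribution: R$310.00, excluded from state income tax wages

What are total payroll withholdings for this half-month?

R$88.75

State Income Tax: taxable = R$1,600.00 − R$310.00 − 3×R$560.00 = R$-390.00
  Taxable ≤ 0 → R$0.00
Disability Insurance: 6.88% × R$1,290.00 = R$88.75
Total: R$0.00 + R$88.75 = R$88.75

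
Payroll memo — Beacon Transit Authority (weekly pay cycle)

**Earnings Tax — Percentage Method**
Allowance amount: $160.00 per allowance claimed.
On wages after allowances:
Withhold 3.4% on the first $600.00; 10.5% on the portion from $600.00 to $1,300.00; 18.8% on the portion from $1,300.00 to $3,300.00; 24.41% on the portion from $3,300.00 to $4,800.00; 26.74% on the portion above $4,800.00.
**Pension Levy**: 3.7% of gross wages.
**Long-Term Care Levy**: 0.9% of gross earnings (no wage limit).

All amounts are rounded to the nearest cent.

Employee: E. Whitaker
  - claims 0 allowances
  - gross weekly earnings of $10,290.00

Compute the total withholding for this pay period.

$2,777.42

Earnings Tax: taxable = $10,290.00
  $836.05 + 26.74% × ($10,290.00 − $4,800.00) = $836.05 + 26.74% × $5,490.00 = $2,304.08
Pension Levy: 3.7% × $10,290.00 = $380.73
Long-Term Care Levy: 0.9% × $10,290.00 = $92.61
Total: $2,304.08 + $380.73 + $92.61 = $2,777.42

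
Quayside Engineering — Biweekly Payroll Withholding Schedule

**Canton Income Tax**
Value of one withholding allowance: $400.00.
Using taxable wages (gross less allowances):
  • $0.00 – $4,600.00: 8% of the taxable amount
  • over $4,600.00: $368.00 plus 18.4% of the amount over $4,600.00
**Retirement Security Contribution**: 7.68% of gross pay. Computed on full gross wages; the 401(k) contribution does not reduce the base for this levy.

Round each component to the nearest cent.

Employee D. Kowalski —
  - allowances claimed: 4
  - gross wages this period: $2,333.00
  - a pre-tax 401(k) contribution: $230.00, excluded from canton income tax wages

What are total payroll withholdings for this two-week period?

Canton Income Tax: taxable = $2,333.00 − $230.00 − 4×$400.00 = $503.00
  8% × $503.00 = $40.24
Retirement Security Contribution: 7.68% × $2,333.00 = $179.17
Total: $40.24 + $179.17 = $219.41

$219.41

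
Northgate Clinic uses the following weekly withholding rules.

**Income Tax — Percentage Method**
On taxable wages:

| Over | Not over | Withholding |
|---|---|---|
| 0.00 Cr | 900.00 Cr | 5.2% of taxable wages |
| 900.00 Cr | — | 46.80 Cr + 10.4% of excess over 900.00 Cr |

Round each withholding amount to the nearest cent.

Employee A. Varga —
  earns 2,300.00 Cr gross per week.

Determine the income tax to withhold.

192.40 Cr

Income Tax: taxable = 2,300.00 Cr
  46.80 Cr + 10.4% × (2,300.00 Cr − 900.00 Cr) = 46.80 Cr + 10.4% × 1,400.00 Cr = 192.40 Cr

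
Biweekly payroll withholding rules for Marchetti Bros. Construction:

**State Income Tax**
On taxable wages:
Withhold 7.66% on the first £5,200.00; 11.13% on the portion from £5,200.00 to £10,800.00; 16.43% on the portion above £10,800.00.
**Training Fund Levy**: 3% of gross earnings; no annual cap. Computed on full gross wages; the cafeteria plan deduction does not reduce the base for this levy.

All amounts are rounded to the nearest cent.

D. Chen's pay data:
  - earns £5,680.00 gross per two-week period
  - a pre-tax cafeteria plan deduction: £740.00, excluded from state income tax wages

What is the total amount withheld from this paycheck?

State Income Tax: taxable = £5,680.00 − £740.00 = £4,940.00
  7.66% × £4,940.00 = £378.40
Training Fund Levy: 3% × £5,680.00 = £170.40
Total: £378.40 + £170.40 = £548.80

£548.80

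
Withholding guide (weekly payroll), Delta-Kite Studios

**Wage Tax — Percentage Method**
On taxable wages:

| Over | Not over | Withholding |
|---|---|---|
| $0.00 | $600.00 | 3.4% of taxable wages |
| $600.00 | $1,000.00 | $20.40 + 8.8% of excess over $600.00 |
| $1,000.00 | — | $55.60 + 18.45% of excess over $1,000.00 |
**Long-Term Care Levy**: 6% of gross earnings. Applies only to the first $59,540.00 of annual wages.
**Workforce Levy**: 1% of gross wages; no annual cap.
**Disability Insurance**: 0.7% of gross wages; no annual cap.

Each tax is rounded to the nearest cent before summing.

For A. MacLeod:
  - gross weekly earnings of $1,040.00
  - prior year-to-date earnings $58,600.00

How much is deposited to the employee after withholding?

Wage Tax: taxable = $1,040.00
  $55.60 + 18.45% × ($1,040.00 − $1,000.00) = $55.60 + 18.45% × $40.00 = $62.98
Long-Term Care Levy: cap $59,540.00 − YTD $58,600.00 = $940.00 subject; 6% × $940.00 = $56.40
Workforce Levy: 1% × $1,040.00 = $10.40
Disability Insurance: 0.7% × $1,040.00 = $7.28
Total withheld: $62.98 + $56.40 + $10.40 + $7.28 = $137.06
Net pay: $1,040.00 − $137.06 = $902.94

$902.94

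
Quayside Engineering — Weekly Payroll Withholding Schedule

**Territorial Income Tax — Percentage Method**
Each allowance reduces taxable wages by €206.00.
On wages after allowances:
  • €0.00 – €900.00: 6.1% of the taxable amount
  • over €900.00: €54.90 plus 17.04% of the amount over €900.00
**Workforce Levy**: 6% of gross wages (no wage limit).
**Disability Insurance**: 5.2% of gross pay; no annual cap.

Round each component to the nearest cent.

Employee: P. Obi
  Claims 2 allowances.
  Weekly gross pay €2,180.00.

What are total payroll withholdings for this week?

Territorial Income Tax: taxable = €2,180.00 − 2×€206.00 = €1,768.00
  €54.90 + 17.04% × (€1,768.00 − €900.00) = €54.90 + 17.04% × €868.00 = €202.81
Workforce Levy: 6% × €2,180.00 = €130.80
Disability Insurance: 5.2% × €2,180.00 = €113.36
Total: €202.81 + €130.80 + €113.36 = €446.97

€446.97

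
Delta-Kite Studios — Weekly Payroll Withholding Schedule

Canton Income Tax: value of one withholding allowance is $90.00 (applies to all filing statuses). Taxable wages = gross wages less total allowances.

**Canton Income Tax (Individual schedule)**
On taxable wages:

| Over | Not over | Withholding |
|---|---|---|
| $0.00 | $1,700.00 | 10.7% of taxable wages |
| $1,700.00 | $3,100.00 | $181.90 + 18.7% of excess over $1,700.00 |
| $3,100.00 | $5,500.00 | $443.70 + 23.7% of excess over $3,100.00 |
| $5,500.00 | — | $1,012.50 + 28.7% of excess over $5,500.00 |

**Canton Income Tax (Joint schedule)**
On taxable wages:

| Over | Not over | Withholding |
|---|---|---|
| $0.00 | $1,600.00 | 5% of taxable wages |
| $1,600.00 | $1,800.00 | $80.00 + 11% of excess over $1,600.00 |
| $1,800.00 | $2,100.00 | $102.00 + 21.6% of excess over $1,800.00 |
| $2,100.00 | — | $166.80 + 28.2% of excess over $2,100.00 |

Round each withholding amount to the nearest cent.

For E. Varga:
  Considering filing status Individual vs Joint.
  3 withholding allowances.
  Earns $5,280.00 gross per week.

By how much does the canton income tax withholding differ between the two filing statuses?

$91.05

Canton Income Tax (Individual): taxable = $5,280.00 − 3×$90.00 = $5,010.00
  $443.70 + 23.7% × ($5,010.00 − $3,100.00) = $443.70 + 23.7% × $1,910.00 = $896.37
Canton Income Tax (Joint): taxable = $5,280.00 − 3×$90.00 = $5,010.00
  $166.80 + 28.2% × ($5,010.00 − $2,100.00) = $166.80 + 28.2% × $2,910.00 = $987.42
Difference: |$896.37 − $987.42| = $91.05 (higher under Joint)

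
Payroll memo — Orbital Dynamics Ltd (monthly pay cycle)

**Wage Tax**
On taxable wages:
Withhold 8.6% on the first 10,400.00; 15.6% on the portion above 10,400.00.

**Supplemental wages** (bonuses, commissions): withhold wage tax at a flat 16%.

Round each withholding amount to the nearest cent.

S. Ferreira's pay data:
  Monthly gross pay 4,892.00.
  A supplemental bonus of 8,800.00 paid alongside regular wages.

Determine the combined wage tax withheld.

Wage Tax: taxable = 4,892.00
  8.6% × 4,892.00 = 420.71
Supplemental (16% flat on bonus): 16% × 8,800.00 = 1,408.00
Total wage tax: 420.71 + 1,408.00 = 1,828.71

1,828.71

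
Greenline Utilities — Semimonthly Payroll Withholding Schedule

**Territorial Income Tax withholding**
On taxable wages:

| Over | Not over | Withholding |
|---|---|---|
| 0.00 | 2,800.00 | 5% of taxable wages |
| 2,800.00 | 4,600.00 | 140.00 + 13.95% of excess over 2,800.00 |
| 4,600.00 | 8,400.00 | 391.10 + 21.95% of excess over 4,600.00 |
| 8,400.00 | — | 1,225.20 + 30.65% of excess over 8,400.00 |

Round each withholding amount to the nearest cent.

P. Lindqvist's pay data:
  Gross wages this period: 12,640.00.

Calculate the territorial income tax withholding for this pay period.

Territorial Income Tax: taxable = 12,640.00
  1,225.20 + 30.65% × (12,640.00 − 8,400.00) = 1,225.20 + 30.65% × 4,240.00 = 2,524.76

2,524.76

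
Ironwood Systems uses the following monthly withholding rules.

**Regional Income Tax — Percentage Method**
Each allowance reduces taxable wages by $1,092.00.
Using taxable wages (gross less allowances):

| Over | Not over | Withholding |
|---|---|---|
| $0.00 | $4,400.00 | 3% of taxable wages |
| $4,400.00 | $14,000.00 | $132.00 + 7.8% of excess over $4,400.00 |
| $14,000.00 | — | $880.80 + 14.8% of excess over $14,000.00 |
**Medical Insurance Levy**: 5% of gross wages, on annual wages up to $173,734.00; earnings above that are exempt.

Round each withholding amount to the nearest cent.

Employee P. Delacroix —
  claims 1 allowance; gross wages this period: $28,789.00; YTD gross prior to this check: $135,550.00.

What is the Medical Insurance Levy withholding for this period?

Medical Insurance Levy: 5% × $28,789.00 = $1,439.45

$1,439.45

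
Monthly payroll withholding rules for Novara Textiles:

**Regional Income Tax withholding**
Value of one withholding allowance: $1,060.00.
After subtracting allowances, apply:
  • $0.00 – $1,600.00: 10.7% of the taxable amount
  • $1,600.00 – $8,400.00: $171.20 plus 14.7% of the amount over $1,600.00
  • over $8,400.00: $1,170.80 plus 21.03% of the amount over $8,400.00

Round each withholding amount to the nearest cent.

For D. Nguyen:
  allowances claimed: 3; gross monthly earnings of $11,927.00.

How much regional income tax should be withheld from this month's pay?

Regional Income Tax: taxable = $11,927.00 − 3×$1,060.00 = $8,747.00
  $1,170.80 + 21.03% × ($8,747.00 − $8,400.00) = $1,170.80 + 21.03% × $347.00 = $1,243.77

$1,243.77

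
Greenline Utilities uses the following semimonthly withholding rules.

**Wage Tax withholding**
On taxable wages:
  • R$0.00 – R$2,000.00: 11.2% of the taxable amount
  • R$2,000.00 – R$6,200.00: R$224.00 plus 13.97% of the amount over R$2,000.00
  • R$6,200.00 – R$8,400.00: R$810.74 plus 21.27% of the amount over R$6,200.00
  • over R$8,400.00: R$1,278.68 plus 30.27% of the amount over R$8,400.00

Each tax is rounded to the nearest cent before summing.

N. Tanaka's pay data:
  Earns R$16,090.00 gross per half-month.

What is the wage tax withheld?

R$3,606.44

Wage Tax: taxable = R$16,090.00
  R$1,278.68 + 30.27% × (R$16,090.00 − R$8,400.00) = R$1,278.68 + 30.27% × R$7,690.00 = R$3,606.44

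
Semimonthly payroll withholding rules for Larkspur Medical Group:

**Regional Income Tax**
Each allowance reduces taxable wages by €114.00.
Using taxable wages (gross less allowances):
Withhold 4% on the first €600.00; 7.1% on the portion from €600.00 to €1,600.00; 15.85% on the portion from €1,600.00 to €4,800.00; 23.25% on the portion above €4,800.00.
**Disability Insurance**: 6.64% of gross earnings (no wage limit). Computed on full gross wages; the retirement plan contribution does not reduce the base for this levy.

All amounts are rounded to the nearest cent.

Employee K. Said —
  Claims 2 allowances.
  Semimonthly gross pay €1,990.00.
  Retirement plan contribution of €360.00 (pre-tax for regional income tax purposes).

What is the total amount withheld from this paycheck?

€213.08

Regional Income Tax: taxable = €1,990.00 − €360.00 − 2×€114.00 = €1,402.00
  €24.00 + 7.1% × (€1,402.00 − €600.00) = €24.00 + 7.1% × €802.00 = €80.94
Disability Insurance: 6.64% × €1,990.00 = €132.14
Total: €80.94 + €132.14 = €213.08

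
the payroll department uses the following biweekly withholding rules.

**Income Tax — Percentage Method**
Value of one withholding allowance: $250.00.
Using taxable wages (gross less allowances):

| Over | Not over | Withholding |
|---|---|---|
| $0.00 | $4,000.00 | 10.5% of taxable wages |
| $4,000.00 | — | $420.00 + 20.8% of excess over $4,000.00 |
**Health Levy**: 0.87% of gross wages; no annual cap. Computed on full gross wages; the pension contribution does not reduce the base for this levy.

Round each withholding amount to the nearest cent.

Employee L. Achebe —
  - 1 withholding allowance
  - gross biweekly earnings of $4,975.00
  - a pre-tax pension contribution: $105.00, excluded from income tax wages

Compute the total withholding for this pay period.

$592.24

Income Tax: taxable = $4,975.00 − $105.00 − 1×$250.00 = $4,620.00
  $420.00 + 20.8% × ($4,620.00 − $4,000.00) = $420.00 + 20.8% × $620.00 = $548.96
Health Levy: 0.87% × $4,975.00 = $43.28
Total: $548.96 + $43.28 = $592.24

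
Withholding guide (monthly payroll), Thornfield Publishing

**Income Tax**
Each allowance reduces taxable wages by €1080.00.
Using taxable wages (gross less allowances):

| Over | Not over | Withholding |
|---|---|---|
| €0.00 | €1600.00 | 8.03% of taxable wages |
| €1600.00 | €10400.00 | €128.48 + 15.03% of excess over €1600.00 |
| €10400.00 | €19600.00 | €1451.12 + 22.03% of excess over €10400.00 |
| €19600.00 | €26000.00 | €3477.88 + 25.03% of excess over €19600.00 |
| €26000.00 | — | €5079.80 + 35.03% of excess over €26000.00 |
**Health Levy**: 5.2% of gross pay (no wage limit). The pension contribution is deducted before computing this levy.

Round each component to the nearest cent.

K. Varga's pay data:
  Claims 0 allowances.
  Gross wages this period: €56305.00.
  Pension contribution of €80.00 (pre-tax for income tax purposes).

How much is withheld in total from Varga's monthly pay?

€18591.32

Income Tax: taxable = €56305.00 − €80.00 = €56225.00
  €5079.80 + 35.03% × (€56225.00 − €26000.00) = €5079.80 + 35.03% × €30225.00 = €15667.62
Health Levy: 5.2% × €56225.00 = €2923.70
Total: €15667.62 + €2923.70 = €18591.32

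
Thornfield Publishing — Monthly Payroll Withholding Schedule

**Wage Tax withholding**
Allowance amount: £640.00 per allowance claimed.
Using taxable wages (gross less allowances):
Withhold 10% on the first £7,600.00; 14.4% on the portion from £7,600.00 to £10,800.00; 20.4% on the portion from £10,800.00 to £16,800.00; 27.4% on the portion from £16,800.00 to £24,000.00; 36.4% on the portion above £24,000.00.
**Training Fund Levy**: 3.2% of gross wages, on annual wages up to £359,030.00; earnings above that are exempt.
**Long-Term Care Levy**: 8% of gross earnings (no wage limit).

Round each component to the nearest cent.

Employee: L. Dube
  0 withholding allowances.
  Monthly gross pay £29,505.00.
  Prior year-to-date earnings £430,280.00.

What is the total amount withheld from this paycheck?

Wage Tax: taxable = £29,505.00
  £4,417.60 + 36.4% × (£29,505.00 − £24,000.00) = £4,417.60 + 36.4% × £5,505.00 = £6,421.42
Training Fund Levy: YTD £430,280.00 ≥ cap £359,030.00 → £0.00
Long-Term Care Levy: 8% × £29,505.00 = £2,360.40
Total: £6,421.42 + £0.00 + £2,360.40 = £8,781.82

£8,781.82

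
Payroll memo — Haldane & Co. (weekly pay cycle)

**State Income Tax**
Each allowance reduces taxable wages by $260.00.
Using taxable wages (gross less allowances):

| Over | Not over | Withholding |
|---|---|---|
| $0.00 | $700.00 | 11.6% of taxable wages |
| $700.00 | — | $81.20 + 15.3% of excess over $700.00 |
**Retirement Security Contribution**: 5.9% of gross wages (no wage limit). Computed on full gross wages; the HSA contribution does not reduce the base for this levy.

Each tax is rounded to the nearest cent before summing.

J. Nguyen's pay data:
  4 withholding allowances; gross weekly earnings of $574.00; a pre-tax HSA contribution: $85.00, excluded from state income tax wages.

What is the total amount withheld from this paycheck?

State Income Tax: taxable = $574.00 − $85.00 − 4×$260.00 = $-551.00
  Taxable ≤ 0 → $0.00
Retirement Security Contribution: 5.9% × $574.00 = $33.87
Total: $0.00 + $33.87 = $33.87

$33.87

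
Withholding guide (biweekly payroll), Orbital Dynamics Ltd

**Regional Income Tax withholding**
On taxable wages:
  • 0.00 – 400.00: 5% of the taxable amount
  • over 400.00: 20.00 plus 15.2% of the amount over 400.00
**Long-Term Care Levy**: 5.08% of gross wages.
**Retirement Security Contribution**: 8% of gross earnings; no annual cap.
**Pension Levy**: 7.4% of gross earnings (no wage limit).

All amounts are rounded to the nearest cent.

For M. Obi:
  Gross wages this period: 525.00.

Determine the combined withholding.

Regional Income Tax: taxable = 525.00
  20.00 + 15.2% × (525.00 − 400.00) = 20.00 + 15.2% × 125.00 = 39.00
Long-Term Care Levy: 5.08% × 525.00 = 26.67
Retirement Security Contribution: 8% × 525.00 = 42.00
Pension Levy: 7.4% × 525.00 = 38.85
Total: 39.00 + 26.67 + 42.00 + 38.85 = 146.52

146.52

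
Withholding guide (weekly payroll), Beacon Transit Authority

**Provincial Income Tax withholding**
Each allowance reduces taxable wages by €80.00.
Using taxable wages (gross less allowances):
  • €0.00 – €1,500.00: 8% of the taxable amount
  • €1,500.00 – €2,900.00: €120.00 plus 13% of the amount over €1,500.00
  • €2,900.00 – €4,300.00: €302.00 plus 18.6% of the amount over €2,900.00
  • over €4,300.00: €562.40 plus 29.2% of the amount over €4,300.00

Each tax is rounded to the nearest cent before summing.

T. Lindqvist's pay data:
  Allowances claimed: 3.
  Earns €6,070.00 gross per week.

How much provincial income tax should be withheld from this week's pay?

Provincial Income Tax: taxable = €6,070.00 − 3×€80.00 = €5,830.00
  €562.40 + 29.2% × (€5,830.00 − €4,300.00) = €562.40 + 29.2% × €1,530.00 = €1,009.16

€1,009.16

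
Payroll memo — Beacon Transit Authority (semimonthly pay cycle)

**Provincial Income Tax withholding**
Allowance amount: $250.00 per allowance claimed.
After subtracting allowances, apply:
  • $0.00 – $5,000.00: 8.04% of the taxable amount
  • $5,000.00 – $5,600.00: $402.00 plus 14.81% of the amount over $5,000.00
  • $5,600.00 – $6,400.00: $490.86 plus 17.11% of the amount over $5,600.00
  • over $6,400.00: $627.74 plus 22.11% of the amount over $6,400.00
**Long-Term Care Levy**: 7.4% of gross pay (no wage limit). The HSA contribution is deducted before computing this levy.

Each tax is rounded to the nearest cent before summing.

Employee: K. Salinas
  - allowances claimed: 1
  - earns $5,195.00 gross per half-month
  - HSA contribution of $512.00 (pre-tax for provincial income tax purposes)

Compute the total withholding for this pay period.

Provincial Income Tax: taxable = $5,195.00 − $512.00 − 1×$250.00 = $4,433.00
  8.04% × $4,433.00 = $356.41
Long-Term Care Levy: 7.4% × $4,683.00 = $346.54
Total: $356.41 + $346.54 = $702.95

$702.95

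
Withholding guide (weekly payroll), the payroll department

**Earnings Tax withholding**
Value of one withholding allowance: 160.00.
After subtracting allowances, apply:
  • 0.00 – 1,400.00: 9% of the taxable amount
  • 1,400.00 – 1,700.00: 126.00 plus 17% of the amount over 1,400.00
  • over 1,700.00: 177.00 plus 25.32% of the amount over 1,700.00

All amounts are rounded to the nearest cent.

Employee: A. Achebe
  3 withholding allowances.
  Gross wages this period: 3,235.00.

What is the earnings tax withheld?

Earnings Tax: taxable = 3,235.00 − 3×160.00 = 2,755.00
  177.00 + 25.32% × (2,755.00 − 1,700.00) = 177.00 + 25.32% × 1,055.00 = 444.13

444.13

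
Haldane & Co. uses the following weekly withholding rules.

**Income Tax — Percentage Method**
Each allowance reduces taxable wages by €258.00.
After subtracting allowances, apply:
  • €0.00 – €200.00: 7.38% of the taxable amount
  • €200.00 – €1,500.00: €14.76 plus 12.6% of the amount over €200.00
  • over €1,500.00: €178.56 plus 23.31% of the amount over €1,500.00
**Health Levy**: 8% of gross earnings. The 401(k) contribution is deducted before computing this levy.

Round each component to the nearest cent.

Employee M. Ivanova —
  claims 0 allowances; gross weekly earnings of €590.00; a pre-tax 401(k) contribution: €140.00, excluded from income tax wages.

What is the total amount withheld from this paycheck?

€82.26

Income Tax: taxable = €590.00 − €140.00 = €450.00
  €14.76 + 12.6% × (€450.00 − €200.00) = €14.76 + 12.6% × €250.00 = €46.26
Health Levy: 8% × €450.00 = €36.00
Total: €46.26 + €36.00 = €82.26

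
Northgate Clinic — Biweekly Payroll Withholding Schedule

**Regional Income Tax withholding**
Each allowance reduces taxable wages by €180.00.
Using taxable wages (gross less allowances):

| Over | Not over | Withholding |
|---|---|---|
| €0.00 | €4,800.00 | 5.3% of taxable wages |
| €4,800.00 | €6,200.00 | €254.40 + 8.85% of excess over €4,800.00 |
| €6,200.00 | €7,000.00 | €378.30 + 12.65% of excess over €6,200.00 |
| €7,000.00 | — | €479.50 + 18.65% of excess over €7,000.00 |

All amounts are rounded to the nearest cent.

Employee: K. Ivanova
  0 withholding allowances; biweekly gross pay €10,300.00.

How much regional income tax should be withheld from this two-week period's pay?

€1,094.95

Regional Income Tax: taxable = €10,300.00
  €479.50 + 18.65% × (€10,300.00 − €7,000.00) = €479.50 + 18.65% × €3,300.00 = €1,094.95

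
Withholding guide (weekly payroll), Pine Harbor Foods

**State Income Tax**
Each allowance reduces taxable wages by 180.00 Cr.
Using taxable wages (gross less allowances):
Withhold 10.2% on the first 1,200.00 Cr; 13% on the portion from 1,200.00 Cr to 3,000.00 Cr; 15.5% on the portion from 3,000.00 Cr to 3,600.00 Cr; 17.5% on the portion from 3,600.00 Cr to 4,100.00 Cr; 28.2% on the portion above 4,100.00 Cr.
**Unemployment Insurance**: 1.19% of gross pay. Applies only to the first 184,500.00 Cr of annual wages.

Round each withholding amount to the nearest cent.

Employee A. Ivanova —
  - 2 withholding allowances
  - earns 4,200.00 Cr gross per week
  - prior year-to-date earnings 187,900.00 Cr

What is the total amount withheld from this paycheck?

State Income Tax: taxable = 4,200.00 Cr − 2×180.00 Cr = 3,840.00 Cr
  449.40 Cr + 17.5% × (3,840.00 Cr − 3,600.00 Cr) = 449.40 Cr + 17.5% × 240.00 Cr = 491.40 Cr
Unemployment Insurance: YTD 187,900.00 Cr ≥ cap 184,500.00 Cr → 0.00 Cr
Total: 491.40 Cr + 0.00 Cr = 491.40 Cr

491.40 Cr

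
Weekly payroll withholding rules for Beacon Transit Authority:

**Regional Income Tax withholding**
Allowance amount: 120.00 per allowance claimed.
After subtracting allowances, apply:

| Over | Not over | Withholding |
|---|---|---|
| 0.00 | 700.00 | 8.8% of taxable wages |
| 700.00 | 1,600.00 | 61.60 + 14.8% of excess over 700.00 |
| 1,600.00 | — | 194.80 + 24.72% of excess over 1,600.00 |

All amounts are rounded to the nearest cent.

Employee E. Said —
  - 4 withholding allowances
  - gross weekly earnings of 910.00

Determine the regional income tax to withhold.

37.84

Regional Income Tax: taxable = 910.00 − 4×120.00 = 430.00
  8.8% × 430.00 = 37.84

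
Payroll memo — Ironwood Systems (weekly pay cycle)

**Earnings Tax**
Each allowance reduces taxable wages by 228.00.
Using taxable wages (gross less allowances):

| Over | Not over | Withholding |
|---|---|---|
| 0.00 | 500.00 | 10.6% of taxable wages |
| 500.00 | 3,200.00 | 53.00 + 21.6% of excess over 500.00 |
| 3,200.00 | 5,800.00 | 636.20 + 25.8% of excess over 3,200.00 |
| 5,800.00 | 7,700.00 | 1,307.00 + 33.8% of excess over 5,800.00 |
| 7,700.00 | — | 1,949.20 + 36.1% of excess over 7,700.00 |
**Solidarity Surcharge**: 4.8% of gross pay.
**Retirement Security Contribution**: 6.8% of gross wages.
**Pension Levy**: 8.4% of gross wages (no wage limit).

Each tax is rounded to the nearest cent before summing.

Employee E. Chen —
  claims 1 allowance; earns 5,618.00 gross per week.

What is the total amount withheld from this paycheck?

2,324.81

Earnings Tax: taxable = 5,618.00 − 1×228.00 = 5,390.00
  636.20 + 25.8% × (5,390.00 − 3,200.00) = 636.20 + 25.8% × 2,190.00 = 1,201.22
Solidarity Surcharge: 4.8% × 5,618.00 = 269.66
Retirement Security Contribution: 6.8% × 5,618.00 = 382.02
Pension Levy: 8.4% × 5,618.00 = 471.91
Total: 1,201.22 + 269.66 + 382.02 + 471.91 = 2,324.81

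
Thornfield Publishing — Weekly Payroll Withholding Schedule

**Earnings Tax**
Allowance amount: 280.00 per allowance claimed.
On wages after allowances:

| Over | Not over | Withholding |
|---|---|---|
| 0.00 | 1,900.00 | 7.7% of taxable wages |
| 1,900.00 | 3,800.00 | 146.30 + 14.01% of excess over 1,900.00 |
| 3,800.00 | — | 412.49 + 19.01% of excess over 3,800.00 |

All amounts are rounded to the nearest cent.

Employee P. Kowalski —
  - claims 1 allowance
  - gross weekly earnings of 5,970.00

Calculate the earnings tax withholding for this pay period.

771.78

Earnings Tax: taxable = 5,970.00 − 1×280.00 = 5,690.00
  412.49 + 19.01% × (5,690.00 − 3,800.00) = 412.49 + 19.01% × 1,890.00 = 771.78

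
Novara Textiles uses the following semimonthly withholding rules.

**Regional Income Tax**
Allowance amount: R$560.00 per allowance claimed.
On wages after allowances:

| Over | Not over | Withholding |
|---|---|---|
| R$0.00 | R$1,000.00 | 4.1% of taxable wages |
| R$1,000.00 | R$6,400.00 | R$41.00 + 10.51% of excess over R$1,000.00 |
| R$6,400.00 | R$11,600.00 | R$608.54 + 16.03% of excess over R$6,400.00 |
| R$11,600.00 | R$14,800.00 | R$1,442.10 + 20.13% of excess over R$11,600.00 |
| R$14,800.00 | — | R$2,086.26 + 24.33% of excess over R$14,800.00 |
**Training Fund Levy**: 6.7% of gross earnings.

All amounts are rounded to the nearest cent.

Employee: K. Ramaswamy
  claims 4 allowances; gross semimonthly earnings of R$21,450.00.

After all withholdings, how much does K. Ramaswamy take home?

R$16,853.64

Regional Income Tax: taxable = R$21,450.00 − 4×R$560.00 = R$19,210.00
  R$2,086.26 + 24.33% × (R$19,210.00 − R$14,800.00) = R$2,086.26 + 24.33% × R$4,410.00 = R$3,159.21
Training Fund Levy: 6.7% × R$21,450.00 = R$1,437.15
Total withheld: R$3,159.21 + R$1,437.15 = R$4,596.36
Net pay: R$21,450.00 − R$4,596.36 = R$16,853.64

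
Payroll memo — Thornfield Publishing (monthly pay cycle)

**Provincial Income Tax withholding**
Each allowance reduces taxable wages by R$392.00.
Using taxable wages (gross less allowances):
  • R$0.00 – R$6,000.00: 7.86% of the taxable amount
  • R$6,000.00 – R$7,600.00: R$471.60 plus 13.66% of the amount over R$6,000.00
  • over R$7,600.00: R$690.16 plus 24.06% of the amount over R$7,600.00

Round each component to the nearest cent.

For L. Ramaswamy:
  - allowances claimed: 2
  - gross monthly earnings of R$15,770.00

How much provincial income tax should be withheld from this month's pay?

Provincial Income Tax: taxable = R$15,770.00 − 2×R$392.00 = R$14,986.00
  R$690.16 + 24.06% × (R$14,986.00 − R$7,600.00) = R$690.16 + 24.06% × R$7,386.00 = R$2,467.23

R$2,467.23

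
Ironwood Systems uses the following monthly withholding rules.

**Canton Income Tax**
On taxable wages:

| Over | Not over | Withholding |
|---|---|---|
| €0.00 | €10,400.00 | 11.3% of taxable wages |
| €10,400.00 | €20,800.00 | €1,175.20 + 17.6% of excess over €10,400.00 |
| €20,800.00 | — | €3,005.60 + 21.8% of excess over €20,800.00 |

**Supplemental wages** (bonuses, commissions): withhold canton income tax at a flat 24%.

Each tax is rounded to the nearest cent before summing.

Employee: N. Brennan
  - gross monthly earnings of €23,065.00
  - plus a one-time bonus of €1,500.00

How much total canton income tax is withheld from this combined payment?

€3,859.37

Canton Income Tax: taxable = €23,065.00
  €3,005.60 + 21.8% × (€23,065.00 − €20,800.00) = €3,005.60 + 21.8% × €2,265.00 = €3,499.37
Supplemental (24% flat on bonus): 24% × €1,500.00 = €360.00
Total canton income tax: €3,499.37 + €360.00 = €3,859.37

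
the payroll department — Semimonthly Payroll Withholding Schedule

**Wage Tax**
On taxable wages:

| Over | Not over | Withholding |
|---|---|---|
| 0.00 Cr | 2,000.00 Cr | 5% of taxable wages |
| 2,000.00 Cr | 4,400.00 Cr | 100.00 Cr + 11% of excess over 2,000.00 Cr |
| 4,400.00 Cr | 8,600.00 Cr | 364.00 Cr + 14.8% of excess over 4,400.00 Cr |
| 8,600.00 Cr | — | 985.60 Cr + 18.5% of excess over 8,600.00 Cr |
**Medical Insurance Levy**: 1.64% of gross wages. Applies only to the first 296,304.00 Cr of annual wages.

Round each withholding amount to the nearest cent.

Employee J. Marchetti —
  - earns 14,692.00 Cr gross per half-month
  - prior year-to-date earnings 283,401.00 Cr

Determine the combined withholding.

Wage Tax: taxable = 14,692.00 Cr
  985.60 Cr + 18.5% × (14,692.00 Cr − 8,600.00 Cr) = 985.60 Cr + 18.5% × 6,092.00 Cr = 2,112.62 Cr
Medical Insurance Levy: cap 296,304.00 Cr − YTD 283,401.00 Cr = 12,903.00 Cr subject; 1.64% × 12,903.00 Cr = 211.61 Cr
Total: 2,112.62 Cr + 211.61 Cr = 2,324.23 Cr

2,324.23 Cr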